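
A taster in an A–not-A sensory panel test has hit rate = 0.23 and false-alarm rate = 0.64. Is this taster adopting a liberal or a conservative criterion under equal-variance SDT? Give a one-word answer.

conservative

z(H) = -0.739, z(FA) = 0.358
c = −½·(z(H) + z(FA)) = 0.1905
c > 0 → conservative criterion (biased toward responding “no”).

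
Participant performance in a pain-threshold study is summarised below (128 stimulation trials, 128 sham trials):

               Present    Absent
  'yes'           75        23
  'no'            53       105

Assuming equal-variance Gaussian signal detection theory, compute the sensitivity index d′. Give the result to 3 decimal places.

d′ = 1.134

H = 75/128 = 0.5859
FA = 23/128 = 0.1797
z(H) = z(0.5859) = 0.2170
z(FA) = z(0.1797) = -0.9165
d' = z(H) − z(FA) = 0.2170 − (-0.9165) = 1.1335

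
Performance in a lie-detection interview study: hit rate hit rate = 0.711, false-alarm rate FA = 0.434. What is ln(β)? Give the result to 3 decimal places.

z(H) = z(0.711) = 0.5563
z(FA) = z(0.434) = -0.1662
ln β = −½·[z(H)² − z(FA)²] = −0.5 × (0.3095 − 0.0276) = -0.14095

ln β = -0.141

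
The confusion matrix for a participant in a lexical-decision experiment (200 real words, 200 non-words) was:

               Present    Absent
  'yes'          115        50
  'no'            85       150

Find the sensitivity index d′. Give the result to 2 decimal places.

H = 115/200 = 0.5750
FA = 50/200 = 0.2500
Φ⁻¹(0.5750) = 0.1891, Φ⁻¹(0.2500) = -0.6745
d' = z(H) − z(FA) = 0.1891 − (-0.6745) = 0.8636

d′ = 0.86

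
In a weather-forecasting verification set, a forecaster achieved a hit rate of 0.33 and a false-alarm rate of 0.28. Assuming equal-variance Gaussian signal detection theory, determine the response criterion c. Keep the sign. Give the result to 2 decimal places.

c = 0.51

z(H) = -0.4399
z(FA) = -0.5828
c = −½·[z(H) + z(FA)] = −0.5 × (-0.4399 + (-0.5828)) = 0.51135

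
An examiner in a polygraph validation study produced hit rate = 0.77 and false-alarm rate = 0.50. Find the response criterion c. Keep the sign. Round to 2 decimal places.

z(H) = 0.739
z(FA) = 0.000
c = −½·[z(H) + z(FA)] = −0.5 × (0.739 + 0.000) = -0.3695
c < 0: the examiner has a liberal response bias.

c = -0.37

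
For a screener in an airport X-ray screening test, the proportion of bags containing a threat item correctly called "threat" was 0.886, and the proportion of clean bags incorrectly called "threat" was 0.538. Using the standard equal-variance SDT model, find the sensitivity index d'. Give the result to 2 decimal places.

z(H) = 1.2055
z(FA) = 0.0954
d' = z(H) − z(FA) = 1.2055 − 0.0954 = 1.1101

d' = 1.11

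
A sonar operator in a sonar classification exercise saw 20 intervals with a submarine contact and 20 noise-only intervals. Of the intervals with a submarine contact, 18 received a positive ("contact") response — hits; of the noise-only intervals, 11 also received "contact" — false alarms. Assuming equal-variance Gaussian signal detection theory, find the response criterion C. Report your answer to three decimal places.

H = 18/20 = 0.9000
FA = 11/20 = 0.5500
z(0.9000) = 1.2816, z(0.5500) = 0.1257
c = −½·[z(H) + z(FA)] = −0.5 × (1.2816 + 0.1257) = -0.70365

C = -0.704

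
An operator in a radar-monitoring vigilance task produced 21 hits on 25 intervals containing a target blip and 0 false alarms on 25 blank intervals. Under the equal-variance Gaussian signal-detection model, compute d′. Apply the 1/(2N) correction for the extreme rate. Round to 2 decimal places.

The false-alarm rate is 0/25 = 0, so apply the 1/(2N) correction: FA → 1/(2·25) = 0.02000.
z(H) = z(0.84000) = 0.994
z(FA) = z(0.02000) = -2.054
d' = 0.994 − (-2.054) = 3.048

d′ = 3.05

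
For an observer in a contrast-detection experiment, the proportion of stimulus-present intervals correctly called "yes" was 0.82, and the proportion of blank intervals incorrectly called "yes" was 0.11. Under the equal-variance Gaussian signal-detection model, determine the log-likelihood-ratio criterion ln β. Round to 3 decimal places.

ln β = 0.333

z(0.82) = 0.9154, z(0.11) = -1.2265
ln β = −½·[z(H)² − z(FA)²] = −0.5 × (0.8380 − 1.5043) = 0.33315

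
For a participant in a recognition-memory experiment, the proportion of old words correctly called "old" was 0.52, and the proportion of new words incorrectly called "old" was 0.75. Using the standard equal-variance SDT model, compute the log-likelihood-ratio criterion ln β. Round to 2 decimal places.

Φ⁻¹(H) = Φ⁻¹(0.52) = 0.050
Φ⁻¹(FA) = Φ⁻¹(0.75) = 0.674
ln β = −½·[z(H)² − z(FA)²] = −0.5 × (0.003 − 0.454) = 0.2255

ln β = 0.23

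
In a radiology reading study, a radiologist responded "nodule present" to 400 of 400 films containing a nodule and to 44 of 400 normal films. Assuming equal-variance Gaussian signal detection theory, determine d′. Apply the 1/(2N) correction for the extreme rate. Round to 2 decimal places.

d′ = 4.25

The hit rate is 400/400 = 1, so apply the 1/(2N) correction: H → 1 − 1/(2·400) = 0.99875.
z(H) = z(0.99875) = 3.023
z(FA) = z(0.11000) = -1.227
d' = 3.023 − (-1.227) = 4.250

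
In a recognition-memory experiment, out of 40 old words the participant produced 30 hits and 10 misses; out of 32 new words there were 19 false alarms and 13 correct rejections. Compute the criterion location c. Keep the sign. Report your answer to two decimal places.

c = -0.46

H = 30/40 = 0.7500
FA = 19/32 = 0.5938
z(H) = z(0.7500) = 0.674
z(FA) = z(0.5938) = 0.237
c = −½·[z(H) + z(FA)] = −0.5 × (0.674 + 0.237) = -0.4555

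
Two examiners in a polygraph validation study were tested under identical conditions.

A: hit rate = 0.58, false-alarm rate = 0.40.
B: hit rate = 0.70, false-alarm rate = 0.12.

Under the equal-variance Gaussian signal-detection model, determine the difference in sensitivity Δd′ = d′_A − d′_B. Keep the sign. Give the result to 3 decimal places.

Δd′ = -1.244

A: z(0.58) = 0.2019, z(0.40) = -0.2533, d' = 0.4552
B: z(0.70) = 0.5244, z(0.12) = -1.1750, d' = 1.6994
Δd' = d'_A − d'_B = 0.4552 − 1.6994 = -1.2442
B has the higher sensitivity.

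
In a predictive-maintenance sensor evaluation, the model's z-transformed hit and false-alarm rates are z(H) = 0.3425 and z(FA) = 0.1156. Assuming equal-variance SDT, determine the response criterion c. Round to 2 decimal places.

c = -0.23

c = −½·[z(H) + z(FA)] = −½·(0.3425 + 0.1156) = -0.22905
c < 0: the model has a liberal response bias.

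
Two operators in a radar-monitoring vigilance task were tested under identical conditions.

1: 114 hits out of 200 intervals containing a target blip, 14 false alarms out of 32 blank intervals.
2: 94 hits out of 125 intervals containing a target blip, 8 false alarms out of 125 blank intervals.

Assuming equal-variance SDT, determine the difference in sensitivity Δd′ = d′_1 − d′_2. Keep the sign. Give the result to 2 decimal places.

1: z(0.5700) = 0.176, z(0.4375) = -0.157, d' = 0.333
2: z(0.7520) = 0.681, z(0.0640) = -1.522, d' = 2.203
Δd' = d'_1 − d'_2 = 0.333 − 2.203 = -1.870
2 has the higher sensitivity.

Δd′ = -1.87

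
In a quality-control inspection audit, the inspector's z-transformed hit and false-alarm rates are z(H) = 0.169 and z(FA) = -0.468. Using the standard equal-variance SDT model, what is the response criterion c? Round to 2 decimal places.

c = −½·[z(H) + z(FA)] = −½·(0.169 + (-0.468)) = 0.1495
c > 0: the inspector has a conservative response bias.

c = 0.15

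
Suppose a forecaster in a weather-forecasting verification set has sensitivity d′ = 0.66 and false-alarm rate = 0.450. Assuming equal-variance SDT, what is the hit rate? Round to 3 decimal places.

z(false-alarm rate) = z(0.450) = -0.1257
z(H) = z(FA) + d' = -0.1257 + 0.66 = 0.5343
hit rate = Φ(0.5343) = 0.7034

hit rate = 0.703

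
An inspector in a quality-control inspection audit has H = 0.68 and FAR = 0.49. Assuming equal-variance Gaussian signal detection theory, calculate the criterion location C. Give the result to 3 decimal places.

Φ⁻¹(H) = Φ⁻¹(0.68) = 0.4677
Φ⁻¹(FA) = Φ⁻¹(0.49) = -0.0251
c = −½·[z(H) + z(FA)] = −0.5 × (0.4677 + (-0.0251)) = -0.2213

C = -0.221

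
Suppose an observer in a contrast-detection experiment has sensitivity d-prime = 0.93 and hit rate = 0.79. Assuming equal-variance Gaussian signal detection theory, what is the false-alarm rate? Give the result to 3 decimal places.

false-alarm rate = 0.451

z(hit rate) = z(0.79) = 0.8064
z(FA) = z(H) − d' = 0.8064 − 0.93 = -0.1236
false-alarm rate = Φ(-0.1236) = 0.4508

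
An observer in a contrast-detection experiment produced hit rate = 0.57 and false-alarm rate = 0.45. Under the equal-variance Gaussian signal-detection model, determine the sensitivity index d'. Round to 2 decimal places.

d' = 0.30

z(H) = z(0.57) = 0.176
z(FA) = z(0.45) = -0.126
d' = z(H) − z(FA) = 0.176 − (-0.126) = 0.302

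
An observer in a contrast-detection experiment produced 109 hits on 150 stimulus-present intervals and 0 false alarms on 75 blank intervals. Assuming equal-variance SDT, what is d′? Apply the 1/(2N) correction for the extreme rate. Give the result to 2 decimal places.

The false-alarm rate is 0/75 = 0, so apply the 1/(2N) correction: FA → 1/(2·75) = 0.00667.
z(H) = z(0.72667) = 0.603
z(FA) = z(0.00667) = -2.475
d' = 0.603 − (-2.475) = 3.078

d′ = 3.08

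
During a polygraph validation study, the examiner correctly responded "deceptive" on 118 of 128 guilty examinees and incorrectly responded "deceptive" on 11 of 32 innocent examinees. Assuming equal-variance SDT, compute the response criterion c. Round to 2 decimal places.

H = 118/128 = 0.9219
FA = 11/32 = 0.3438
z(0.9219) = 1.4180, z(0.3438) = -0.4021
c = −½·[z(H) + z(FA)] = −0.5 × (1.4180 + (-0.4021)) = -0.50795

c = -0.51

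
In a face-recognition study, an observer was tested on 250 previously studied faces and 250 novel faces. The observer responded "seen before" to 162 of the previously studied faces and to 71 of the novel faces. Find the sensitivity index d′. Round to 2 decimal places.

d′ = 0.95

H = 162/250 = 0.6480
FA = 71/250 = 0.2840
z(H) = z(0.6480) = 0.3799
z(FA) = z(0.2840) = -0.5710
d' = z(H) − z(FA) = 0.3799 − (-0.5710) = 0.9509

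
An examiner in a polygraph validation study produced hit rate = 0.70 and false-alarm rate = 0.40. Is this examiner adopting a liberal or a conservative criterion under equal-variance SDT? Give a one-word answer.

z(H) = 0.524, z(FA) = -0.253
c = −½·(z(H) + z(FA)) = -0.1355
c < 0 → liberal criterion (biased toward responding “yes”).

liberal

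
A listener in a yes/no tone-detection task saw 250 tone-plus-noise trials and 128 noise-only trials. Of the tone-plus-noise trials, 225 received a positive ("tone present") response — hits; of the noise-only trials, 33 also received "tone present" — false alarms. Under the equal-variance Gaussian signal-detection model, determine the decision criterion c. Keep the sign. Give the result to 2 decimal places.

c = -0.32

H = 225/250 = 0.9000
FA = 33/128 = 0.2578
z(H) = 1.2816
z(FA) = -0.6501
c = −½·[z(H) + z(FA)] = −0.5 × (1.2816 + (-0.6501)) = -0.31575
c < 0: the listener has a liberal response bias.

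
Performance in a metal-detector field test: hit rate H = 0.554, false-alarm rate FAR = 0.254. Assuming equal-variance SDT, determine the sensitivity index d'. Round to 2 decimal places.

z(0.554) = 0.1358, z(0.254) = -0.6620
d' = z(H) − z(FA) = 0.1358 − (-0.6620) = 0.7978

d' = 0.80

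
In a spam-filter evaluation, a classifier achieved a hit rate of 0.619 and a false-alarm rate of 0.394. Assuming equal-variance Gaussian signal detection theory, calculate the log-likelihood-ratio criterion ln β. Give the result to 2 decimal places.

Φ⁻¹(H) = Φ⁻¹(0.619) = 0.303
Φ⁻¹(FA) = Φ⁻¹(0.394) = -0.269
ln β = −½·[z(H)² − z(FA)²] = −0.5 × (0.092 − 0.072) = -0.010

ln β = -0.01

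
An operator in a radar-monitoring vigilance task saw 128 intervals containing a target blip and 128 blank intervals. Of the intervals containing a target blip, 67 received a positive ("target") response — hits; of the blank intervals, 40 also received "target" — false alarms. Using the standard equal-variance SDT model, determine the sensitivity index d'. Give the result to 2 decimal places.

H = 67/128 = 0.5234
FA = 40/128 = 0.3125
Φ⁻¹(0.5234) = 0.059, Φ⁻¹(0.3125) = -0.489
d' = z(H) − z(FA) = 0.059 − (-0.489) = 0.548

d' = 0.55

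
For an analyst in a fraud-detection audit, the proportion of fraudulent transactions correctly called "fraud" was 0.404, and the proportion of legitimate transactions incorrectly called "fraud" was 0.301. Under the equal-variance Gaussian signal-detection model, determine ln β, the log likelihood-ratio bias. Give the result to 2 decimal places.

ln β = 0.11

z(0.404) = -0.243, z(0.301) = -0.522
ln β = −½·[z(H)² − z(FA)²] = −0.5 × (0.059 − 0.272) = 0.1065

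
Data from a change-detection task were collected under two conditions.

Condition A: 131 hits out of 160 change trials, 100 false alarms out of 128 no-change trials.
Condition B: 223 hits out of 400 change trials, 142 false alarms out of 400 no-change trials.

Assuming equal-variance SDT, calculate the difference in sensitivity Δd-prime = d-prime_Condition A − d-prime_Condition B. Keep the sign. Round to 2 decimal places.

Δd-prime = -0.38

Condition A: z(0.8187) = 0.910, z(0.7812) = 0.776, d' = 0.134
Condition B: z(0.5575) = 0.145, z(0.3550) = -0.372, d' = 0.517
Δd' = d'_Condition A − d'_Condition B = 0.134 − 0.517 = -0.383
Condition B has the higher sensitivity.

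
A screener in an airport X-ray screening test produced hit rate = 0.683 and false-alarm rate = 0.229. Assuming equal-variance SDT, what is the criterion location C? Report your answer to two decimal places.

z(0.683) = 0.4761, z(0.229) = -0.7421
c = −½·[z(H) + z(FA)] = −0.5 × (0.4761 + (-0.7421)) = 0.1330

C = 0.13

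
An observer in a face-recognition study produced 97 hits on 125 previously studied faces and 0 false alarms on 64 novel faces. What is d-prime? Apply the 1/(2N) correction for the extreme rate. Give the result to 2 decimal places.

The false-alarm rate is 0/64 = 0, so apply the 1/(2N) correction: FA → 1/(2·64) = 0.00781.
z(H) = z(0.77600) = 0.759
z(FA) = z(0.00781) = -2.418
d' = 0.759 − (-2.418) = 3.177

d-prime = 3.18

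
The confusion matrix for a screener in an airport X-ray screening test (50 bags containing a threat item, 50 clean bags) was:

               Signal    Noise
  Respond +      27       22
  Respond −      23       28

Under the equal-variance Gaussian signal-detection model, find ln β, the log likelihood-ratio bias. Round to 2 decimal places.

H = 27/50 = 0.5400
FA = 22/50 = 0.4400
Φ⁻¹(0.5400) = 0.100, Φ⁻¹(0.4400) = -0.151
ln β = −½·[z(H)² − z(FA)²] = −0.5 × (0.010 − 0.023) = 0.0065

ln β = 0.01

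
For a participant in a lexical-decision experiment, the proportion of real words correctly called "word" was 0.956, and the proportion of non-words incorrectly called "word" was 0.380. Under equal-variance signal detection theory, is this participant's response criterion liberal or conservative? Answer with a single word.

liberal

z(H) = 1.706, z(FA) = -0.305
c = −½·(z(H) + z(FA)) = -0.7005
c < 0 → liberal criterion (biased toward responding “yes”).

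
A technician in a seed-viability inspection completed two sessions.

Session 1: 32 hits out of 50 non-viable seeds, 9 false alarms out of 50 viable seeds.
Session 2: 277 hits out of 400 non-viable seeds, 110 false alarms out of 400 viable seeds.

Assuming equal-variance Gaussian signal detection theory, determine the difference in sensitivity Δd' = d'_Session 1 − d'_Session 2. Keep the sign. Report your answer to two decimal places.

Δd' = 0.17

Session 1: z(0.6400) = 0.358, z(0.1800) = -0.915, d' = 1.273
Session 2: z(0.6925) = 0.503, z(0.2750) = -0.598, d' = 1.101
Δd' = d'_Session 1 − d'_Session 2 = 1.273 − 1.101 = 0.172
Session 1 has the higher sensitivity.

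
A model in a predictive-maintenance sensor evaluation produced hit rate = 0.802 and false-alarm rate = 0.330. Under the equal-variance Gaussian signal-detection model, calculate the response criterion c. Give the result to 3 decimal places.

c = -0.204

Φ⁻¹(H) = Φ⁻¹(0.802) = 0.8488
Φ⁻¹(FA) = Φ⁻¹(0.330) = -0.4399
c = −½·[z(H) + z(FA)] = −0.5 × (0.8488 + (-0.4399)) = -0.20445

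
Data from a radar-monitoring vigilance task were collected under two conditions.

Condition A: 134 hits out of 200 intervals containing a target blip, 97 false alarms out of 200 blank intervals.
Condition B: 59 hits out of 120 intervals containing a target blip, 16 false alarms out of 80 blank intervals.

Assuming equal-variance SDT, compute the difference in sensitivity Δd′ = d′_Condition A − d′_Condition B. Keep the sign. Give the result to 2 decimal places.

Condition A: z(0.6700) = 0.440, z(0.4850) = -0.038, d' = 0.478
Condition B: z(0.4917) = -0.021, z(0.2000) = -0.842, d' = 0.821
Δd' = d'_Condition A − d'_Condition B = 0.478 − 0.821 = -0.343
Condition B has the higher sensitivity.

Δd′ = -0.34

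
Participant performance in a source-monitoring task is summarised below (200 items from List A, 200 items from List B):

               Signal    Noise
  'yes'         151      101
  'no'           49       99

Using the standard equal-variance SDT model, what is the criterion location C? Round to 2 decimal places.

H = 151/200 = 0.7550
FA = 101/200 = 0.5050
z(H) = z(0.7550) = 0.6903
z(FA) = z(0.5050) = 0.0125
c = −½·[z(H) + z(FA)] = −0.5 × (0.6903 + 0.0125) = -0.3514
c < 0: the participant has a liberal response bias.

C = -0.35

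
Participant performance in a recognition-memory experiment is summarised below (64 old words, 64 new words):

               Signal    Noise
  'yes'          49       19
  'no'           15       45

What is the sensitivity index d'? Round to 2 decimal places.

d' = 1.26

H = 49/64 = 0.7656
FA = 19/64 = 0.2969
z(0.7656) = 0.724, z(0.2969) = -0.533
d' = z(H) − z(FA) = 0.724 − (-0.533) = 1.257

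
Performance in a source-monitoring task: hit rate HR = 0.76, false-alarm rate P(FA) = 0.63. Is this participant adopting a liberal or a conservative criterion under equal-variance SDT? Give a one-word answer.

z(H) = 0.706, z(FA) = 0.332
c = −½·(z(H) + z(FA)) = -0.519
c < 0 → liberal criterion (biased toward responding “yes”).

liberal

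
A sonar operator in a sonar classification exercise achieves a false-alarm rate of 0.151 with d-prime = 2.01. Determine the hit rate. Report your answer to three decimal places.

hit rate = 0.836

z(false-alarm rate) = z(0.151) = -1.0322
z(H) = z(FA) + d' = -1.0322 + 2.01 = 0.9778
hit rate = Φ(0.9778) = 0.8359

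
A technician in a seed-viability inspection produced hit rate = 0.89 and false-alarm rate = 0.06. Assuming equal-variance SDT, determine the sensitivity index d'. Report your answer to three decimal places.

Φ⁻¹(H) = Φ⁻¹(0.89) = 1.2265
Φ⁻¹(FA) = Φ⁻¹(0.06) = -1.5548
d' = z(H) − z(FA) = 1.2265 − (-1.5548) = 2.7813

d' = 2.781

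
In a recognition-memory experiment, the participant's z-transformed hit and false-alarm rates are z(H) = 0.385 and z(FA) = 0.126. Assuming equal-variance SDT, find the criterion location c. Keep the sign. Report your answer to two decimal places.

c = −½·[z(H) + z(FA)] = −½·(0.385 + 0.126) = -0.2555

c = -0.26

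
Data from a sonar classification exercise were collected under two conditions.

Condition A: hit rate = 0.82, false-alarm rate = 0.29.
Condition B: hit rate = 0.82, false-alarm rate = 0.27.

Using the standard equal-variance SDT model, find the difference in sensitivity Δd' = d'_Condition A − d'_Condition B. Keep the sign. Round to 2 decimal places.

Condition A: z(0.82) = 0.915, z(0.29) = -0.553, d' = 1.468
Condition B: z(0.82) = 0.915, z(0.27) = -0.613, d' = 1.528
Δd' = d'_Condition A − d'_Condition B = 1.468 − 1.528 = -0.060
Condition B has the higher sensitivity.

Δd' = -0.06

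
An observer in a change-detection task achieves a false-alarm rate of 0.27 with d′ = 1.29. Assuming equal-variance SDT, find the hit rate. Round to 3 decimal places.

hit rate = 0.751

z(false-alarm rate) = z(0.27) = -0.6128
z(H) = z(FA) + d' = -0.6128 + 1.29 = 0.6772
hit rate = Φ(0.6772) = 0.7509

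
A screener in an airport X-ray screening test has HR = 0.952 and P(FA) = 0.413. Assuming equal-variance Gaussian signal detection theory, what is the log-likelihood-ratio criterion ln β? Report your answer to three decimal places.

ln β = -1.361

z(H) = 1.6646
z(FA) = -0.2198
ln β = −½·[z(H)² − z(FA)²] = −0.5 × (2.7709 − 0.0483) = -1.3613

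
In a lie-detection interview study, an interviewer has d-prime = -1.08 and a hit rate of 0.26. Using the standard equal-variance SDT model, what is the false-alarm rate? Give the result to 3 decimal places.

z(hit rate) = z(0.26) = -0.6433
z(FA) = z(H) − d' = -0.6433 − (-1.08) = 0.4367
false-alarm rate = Φ(0.4367) = 0.6688

false-alarm rate = 0.669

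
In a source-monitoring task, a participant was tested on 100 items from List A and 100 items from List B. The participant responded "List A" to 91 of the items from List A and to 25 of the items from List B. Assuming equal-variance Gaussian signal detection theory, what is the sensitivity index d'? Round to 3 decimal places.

H = 91/100 = 0.9100
FA = 25/100 = 0.2500
Φ⁻¹(0.9100) = 1.3408, Φ⁻¹(0.2500) = -0.6745
d' = z(H) − z(FA) = 1.3408 − (-0.6745) = 2.0153

d' = 2.015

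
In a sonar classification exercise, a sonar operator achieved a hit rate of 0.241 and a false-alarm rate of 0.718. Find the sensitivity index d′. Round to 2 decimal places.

d′ = -1.28

z(0.241) = -0.7031, z(0.718) = 0.5769
d' = z(H) − z(FA) = -0.7031 − 0.5769 = -1.2800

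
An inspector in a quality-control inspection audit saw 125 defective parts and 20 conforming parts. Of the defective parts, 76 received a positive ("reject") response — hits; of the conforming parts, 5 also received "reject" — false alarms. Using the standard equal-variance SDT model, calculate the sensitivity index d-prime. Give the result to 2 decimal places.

H = 76/125 = 0.6080
FA = 5/20 = 0.2500
z(H) = z(0.6080) = 0.274
z(FA) = z(0.2500) = -0.674
d' = z(H) − z(FA) = 0.274 − (-0.674) = 0.948

d-prime = 0.95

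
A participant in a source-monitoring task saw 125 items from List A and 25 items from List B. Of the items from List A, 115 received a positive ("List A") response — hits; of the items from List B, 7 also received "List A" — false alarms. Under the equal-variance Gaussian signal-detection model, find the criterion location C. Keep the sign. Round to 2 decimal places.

H = 115/125 = 0.9200
FA = 7/25 = 0.2800
Φ⁻¹(0.9200) = 1.4051, Φ⁻¹(0.2800) = -0.5828
c = −½·[z(H) + z(FA)] = −0.5 × (1.4051 + (-0.5828)) = -0.41115

C = -0.41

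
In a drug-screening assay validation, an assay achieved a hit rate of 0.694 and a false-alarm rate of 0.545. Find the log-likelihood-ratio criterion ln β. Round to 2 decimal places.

ln β = -0.12

Φ⁻¹(H) = 0.507
Φ⁻¹(FA) = 0.113
ln β = −½·[z(H)² − z(FA)²] = −0.5 × (0.257 − 0.013) = -0.122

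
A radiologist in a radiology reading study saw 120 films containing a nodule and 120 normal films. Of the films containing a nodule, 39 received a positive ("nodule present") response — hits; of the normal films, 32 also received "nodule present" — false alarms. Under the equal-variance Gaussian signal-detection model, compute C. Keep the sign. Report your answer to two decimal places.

H = 39/120 = 0.3250
FA = 32/120 = 0.2667
z(H) = -0.454
z(FA) = -0.623
c = −½·[z(H) + z(FA)] = −0.5 × (-0.454 + (-0.623)) = 0.5385

C = 0.54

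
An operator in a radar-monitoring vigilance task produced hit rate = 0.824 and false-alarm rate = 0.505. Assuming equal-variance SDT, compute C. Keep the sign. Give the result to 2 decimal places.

z(H) = z(0.824) = 0.931
z(FA) = z(0.505) = 0.013
c = −½·[z(H) + z(FA)] = −0.5 × (0.931 + 0.013) = -0.472

C = -0.47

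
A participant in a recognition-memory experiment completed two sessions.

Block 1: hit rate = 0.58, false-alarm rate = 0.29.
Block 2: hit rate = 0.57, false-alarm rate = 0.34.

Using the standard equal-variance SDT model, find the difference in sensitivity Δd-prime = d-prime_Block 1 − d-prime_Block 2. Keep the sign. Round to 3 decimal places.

Block 1: z(0.58) = 0.2019, z(0.29) = -0.5534, d' = 0.7553
Block 2: z(0.57) = 0.1764, z(0.34) = -0.4125, d' = 0.5889
Δd' = d'_Block 1 − d'_Block 2 = 0.7553 − 0.5889 = 0.1664
Block 1 has the higher sensitivity.

Δd-prime = 0.166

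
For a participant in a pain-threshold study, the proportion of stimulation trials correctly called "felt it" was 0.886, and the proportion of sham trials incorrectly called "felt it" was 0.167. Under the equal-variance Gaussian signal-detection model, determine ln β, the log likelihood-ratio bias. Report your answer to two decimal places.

ln β = -0.26

Φ⁻¹(0.886) = 1.206, Φ⁻¹(0.167) = -0.966
ln β = −½·[z(H)² − z(FA)²] = −0.5 × (1.454 − 0.933) = -0.2605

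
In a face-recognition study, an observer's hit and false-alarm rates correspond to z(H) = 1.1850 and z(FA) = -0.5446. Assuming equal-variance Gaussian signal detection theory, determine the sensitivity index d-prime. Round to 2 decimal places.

d' = z(H) − z(FA) = 1.1850 − (-0.5446) = 1.7296

d-prime = 1.73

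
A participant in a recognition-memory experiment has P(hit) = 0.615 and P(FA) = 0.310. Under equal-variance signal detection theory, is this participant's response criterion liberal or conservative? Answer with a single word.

conservative

z(H) = 0.292, z(FA) = -0.496
c = −½·(z(H) + z(FA)) = 0.102
c > 0 → conservative criterion (biased toward responding “no”).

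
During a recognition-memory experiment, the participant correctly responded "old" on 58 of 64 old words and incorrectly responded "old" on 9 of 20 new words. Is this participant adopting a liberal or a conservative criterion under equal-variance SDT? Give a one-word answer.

z(H) = 1.318, z(FA) = -0.126
c = −½·(z(H) + z(FA)) = -0.596
c < 0 → liberal criterion (biased toward responding “yes”).

liberal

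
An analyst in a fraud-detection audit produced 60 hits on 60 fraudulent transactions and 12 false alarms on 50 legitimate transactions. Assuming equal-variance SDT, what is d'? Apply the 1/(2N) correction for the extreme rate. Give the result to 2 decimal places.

The hit rate is 60/60 = 1, so apply the 1/(2N) correction: H → 1 − 1/(2·60) = 0.99167.
z(H) = z(0.99167) = 2.394
z(FA) = z(0.24000) = -0.706
d' = 2.394 − (-0.706) = 3.100

d' = 3.10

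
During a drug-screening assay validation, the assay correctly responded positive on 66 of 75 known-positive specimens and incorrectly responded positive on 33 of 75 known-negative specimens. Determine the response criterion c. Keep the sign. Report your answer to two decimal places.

H = 66/75 = 0.8800
FA = 33/75 = 0.4400
z(0.8800) = 1.175, z(0.4400) = -0.151
c = −½·[z(H) + z(FA)] = −0.5 × (1.175 + (-0.151)) = -0.512
c < 0: the assay has a liberal response bias.

c = -0.51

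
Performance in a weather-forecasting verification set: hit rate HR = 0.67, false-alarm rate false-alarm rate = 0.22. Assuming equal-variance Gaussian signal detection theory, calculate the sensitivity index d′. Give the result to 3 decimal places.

Φ⁻¹(H) = Φ⁻¹(0.67) = 0.4399
Φ⁻¹(FA) = Φ⁻¹(0.22) = -0.7722
d' = z(H) − z(FA) = 0.4399 − (-0.7722) = 1.2121

d′ = 1.212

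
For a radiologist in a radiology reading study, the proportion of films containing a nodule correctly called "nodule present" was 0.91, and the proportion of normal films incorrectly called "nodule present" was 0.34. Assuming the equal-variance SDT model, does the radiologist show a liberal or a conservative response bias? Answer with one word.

liberal

z(H) = 1.341, z(FA) = -0.412
c = −½·(z(H) + z(FA)) = -0.4645
c < 0 → liberal criterion (biased toward responding “yes”).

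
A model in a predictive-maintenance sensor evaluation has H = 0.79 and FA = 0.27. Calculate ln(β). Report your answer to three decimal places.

z(0.79) = 0.8064, z(0.27) = -0.6128
ln β = −½·[z(H)² − z(FA)²] = −0.5 × (0.6503 − 0.3755) = -0.1374

ln β = -0.137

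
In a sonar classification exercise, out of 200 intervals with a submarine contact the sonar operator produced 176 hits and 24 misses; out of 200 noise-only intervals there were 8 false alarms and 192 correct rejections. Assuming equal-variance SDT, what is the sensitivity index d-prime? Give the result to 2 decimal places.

H = 176/200 = 0.8800
FA = 8/200 = 0.0400
z(0.8800) = 1.1750, z(0.0400) = -1.7507
d' = z(H) − z(FA) = 1.1750 − (-1.7507) = 2.9257

d-prime = 2.93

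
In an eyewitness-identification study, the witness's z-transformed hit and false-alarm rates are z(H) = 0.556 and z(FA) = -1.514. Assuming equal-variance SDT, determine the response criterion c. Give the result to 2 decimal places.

c = 0.48

c = −½·[z(H) + z(FA)] = −½·(0.556 + (-1.514)) = 0.479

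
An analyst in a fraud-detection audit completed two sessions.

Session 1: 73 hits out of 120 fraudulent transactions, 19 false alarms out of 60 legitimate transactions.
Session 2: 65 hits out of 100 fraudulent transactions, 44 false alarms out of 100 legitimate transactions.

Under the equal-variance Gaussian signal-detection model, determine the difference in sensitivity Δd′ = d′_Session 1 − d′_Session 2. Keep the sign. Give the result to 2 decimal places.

Δd′ = 0.22

Session 1: z(0.6083) = 0.275, z(0.3167) = -0.477, d' = 0.752
Session 2: z(0.6500) = 0.385, z(0.4400) = -0.151, d' = 0.536
Δd' = d'_Session 1 − d'_Session 2 = 0.752 − 0.536 = 0.216
Session 1 has the higher sensitivity.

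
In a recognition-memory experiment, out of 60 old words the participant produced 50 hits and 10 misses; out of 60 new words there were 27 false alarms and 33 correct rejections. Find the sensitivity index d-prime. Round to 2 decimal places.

d-prime = 1.09

H = 50/60 = 0.8333
FA = 27/60 = 0.4500
Φ⁻¹(H) = 0.967
Φ⁻¹(FA) = -0.126
d' = z(H) − z(FA) = 0.967 − (-0.126) = 1.093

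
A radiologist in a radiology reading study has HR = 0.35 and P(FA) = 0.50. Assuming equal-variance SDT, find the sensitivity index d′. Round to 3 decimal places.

Φ⁻¹(0.35) = -0.3853, Φ⁻¹(0.50) = 0.0000
d' = z(H) − z(FA) = -0.3853 − 0.0000 = -0.3853

d′ = -0.385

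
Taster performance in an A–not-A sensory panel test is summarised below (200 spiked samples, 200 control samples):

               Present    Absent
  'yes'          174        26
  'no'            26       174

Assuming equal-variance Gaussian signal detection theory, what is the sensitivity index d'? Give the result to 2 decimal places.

H = 174/200 = 0.8700
FA = 26/200 = 0.1300
z(H) = z(0.8700) = 1.1264
z(FA) = z(0.1300) = -1.1264
d' = z(H) − z(FA) = 1.1264 − (-1.1264) = 2.2528

d' = 2.25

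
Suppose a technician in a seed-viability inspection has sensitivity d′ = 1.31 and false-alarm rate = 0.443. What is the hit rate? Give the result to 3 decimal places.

hit rate = 0.878

z(false-alarm rate) = z(0.443) = -0.1434
z(H) = z(FA) + d' = -0.1434 + 1.31 = 1.1666
hit rate = Φ(1.1666) = 0.8783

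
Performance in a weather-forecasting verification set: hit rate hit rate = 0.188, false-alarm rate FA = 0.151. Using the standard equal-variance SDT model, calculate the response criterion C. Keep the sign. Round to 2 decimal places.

C = 0.96

z(H) = z(0.188) = -0.8853
z(FA) = z(0.151) = -1.0322
c = −½·[z(H) + z(FA)] = −0.5 × (-0.8853 + (-1.0322)) = 0.95875
c > 0: the forecaster has a conservative response bias.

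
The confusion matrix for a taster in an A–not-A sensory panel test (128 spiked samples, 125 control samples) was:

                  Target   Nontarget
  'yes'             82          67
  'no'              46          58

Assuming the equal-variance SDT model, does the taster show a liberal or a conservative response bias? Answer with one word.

liberal

z(H) = 0.360, z(FA) = 0.090
c = −½·(z(H) + z(FA)) = -0.225
c < 0 → liberal criterion (biased toward responding “yes”).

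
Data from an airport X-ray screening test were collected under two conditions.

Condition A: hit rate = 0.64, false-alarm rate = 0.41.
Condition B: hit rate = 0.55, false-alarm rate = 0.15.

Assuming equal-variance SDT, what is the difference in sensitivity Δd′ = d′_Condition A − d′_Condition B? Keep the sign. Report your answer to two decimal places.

Δd′ = -0.58

Condition A: z(0.64) = 0.358, z(0.41) = -0.228, d' = 0.586
Condition B: z(0.55) = 0.126, z(0.15) = -1.036, d' = 1.162
Δd' = d'_Condition A − d'_Condition B = 0.586 − 1.162 = -0.576
Condition B has the higher sensitivity.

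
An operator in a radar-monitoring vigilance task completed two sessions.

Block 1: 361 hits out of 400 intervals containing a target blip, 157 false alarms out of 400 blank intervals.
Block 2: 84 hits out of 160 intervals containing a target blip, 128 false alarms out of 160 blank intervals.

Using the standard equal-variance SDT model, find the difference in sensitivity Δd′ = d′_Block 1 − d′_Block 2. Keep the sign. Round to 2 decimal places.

Δd′ = 2.35

Block 1: z(0.9025) = 1.296, z(0.3925) = -0.273, d' = 1.569
Block 2: z(0.5250) = 0.063, z(0.8000) = 0.842, d' = -0.779
Δd' = d'_Block 1 − d'_Block 2 = 1.569 − (-0.779) = 2.348
Block 1 has the higher sensitivity.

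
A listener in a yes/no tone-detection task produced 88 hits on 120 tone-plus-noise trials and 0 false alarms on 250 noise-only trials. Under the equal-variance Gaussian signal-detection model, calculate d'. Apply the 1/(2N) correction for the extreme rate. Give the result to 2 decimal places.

The false-alarm rate is 0/250 = 0, so apply the 1/(2N) correction: FA → 1/(2·250) = 0.00200.
z(H) = z(0.73333) = 0.623
z(FA) = z(0.00200) = -2.878
d' = 0.623 − (-2.878) = 3.501

d' = 3.50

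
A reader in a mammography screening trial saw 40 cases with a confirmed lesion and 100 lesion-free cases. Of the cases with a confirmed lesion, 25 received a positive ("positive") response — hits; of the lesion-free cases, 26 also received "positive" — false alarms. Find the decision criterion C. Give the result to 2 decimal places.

H = 25/40 = 0.6250
FA = 26/100 = 0.2600
z(0.6250) = 0.3186, z(0.2600) = -0.6433
c = −½·[z(H) + z(FA)] = −0.5 × (0.3186 + (-0.6433)) = 0.16235

C = 0.16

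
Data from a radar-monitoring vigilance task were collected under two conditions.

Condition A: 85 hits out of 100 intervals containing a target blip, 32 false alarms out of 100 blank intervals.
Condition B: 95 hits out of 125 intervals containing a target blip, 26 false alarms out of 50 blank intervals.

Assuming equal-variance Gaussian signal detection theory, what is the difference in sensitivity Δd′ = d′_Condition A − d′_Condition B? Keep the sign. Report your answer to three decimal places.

Δd′ = 0.848

Condition A: z(0.8500) = 1.0364, z(0.3200) = -0.4677, d' = 1.5041
Condition B: z(0.7600) = 0.7063, z(0.5200) = 0.0502, d' = 0.6561
Δd' = d'_Condition A − d'_Condition B = 1.5041 − 0.6561 = 0.8480
Condition A has the higher sensitivity.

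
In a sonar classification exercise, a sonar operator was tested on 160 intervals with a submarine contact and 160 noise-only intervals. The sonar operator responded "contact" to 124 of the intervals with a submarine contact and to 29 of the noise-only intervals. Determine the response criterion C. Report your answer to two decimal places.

H = 124/160 = 0.7750
FA = 29/160 = 0.1812
z(H) = z(0.7750) = 0.755
z(FA) = z(0.1812) = -0.911
c = −½·[z(H) + z(FA)] = −0.5 × (0.755 + (-0.911)) = 0.078
c > 0: the sonar operator has a conservative response bias.

C = 0.08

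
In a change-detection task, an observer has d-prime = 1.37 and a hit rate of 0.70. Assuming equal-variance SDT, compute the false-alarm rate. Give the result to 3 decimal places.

false-alarm rate = 0.199

z(hit rate) = z(0.70) = 0.5244
z(FA) = z(H) − d' = 0.5244 − 1.37 = -0.8456
false-alarm rate = Φ(-0.8456) = 0.1989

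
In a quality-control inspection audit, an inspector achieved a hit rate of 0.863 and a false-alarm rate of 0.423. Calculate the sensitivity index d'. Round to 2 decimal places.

d' = 1.29

z(H) = 1.0939
z(FA) = -0.1942
d' = z(H) − z(FA) = 1.0939 − (-0.1942) = 1.2881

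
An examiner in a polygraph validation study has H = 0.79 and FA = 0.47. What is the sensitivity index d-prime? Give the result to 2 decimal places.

d-prime = 0.88

Φ⁻¹(H) = Φ⁻¹(0.79) = 0.806
Φ⁻¹(FA) = Φ⁻¹(0.47) = -0.075
d' = z(H) − z(FA) = 0.806 − (-0.075) = 0.881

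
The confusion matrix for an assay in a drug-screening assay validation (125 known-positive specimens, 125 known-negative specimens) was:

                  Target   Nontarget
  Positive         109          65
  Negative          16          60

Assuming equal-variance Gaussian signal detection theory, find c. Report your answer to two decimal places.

c = -0.59

H = 109/125 = 0.8720
FA = 65/125 = 0.5200
z(H) = 1.1359
z(FA) = 0.0502
c = −½·[z(H) + z(FA)] = −0.5 × (1.1359 + 0.0502) = -0.59305
c < 0: the assay has a liberal response bias.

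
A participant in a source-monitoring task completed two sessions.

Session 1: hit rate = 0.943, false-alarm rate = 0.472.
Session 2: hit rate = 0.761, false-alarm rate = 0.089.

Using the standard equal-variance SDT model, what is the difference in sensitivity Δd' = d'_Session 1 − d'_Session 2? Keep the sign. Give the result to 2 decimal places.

Session 1: z(0.943) = 1.580, z(0.472) = -0.070, d' = 1.650
Session 2: z(0.761) = 0.710, z(0.089) = -1.347, d' = 2.057
Δd' = d'_Session 1 − d'_Session 2 = 1.650 − 2.057 = -0.407
Session 2 has the higher sensitivity.

Δd' = -0.41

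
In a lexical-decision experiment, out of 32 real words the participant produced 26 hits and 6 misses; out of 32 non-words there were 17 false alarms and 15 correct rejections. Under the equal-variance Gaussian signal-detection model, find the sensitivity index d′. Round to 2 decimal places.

H = 26/32 = 0.8125
FA = 17/32 = 0.5312
z(H) = 0.8871
z(FA) = 0.0783
d' = z(H) − z(FA) = 0.8871 − 0.0783 = 0.8088

d′ = 0.81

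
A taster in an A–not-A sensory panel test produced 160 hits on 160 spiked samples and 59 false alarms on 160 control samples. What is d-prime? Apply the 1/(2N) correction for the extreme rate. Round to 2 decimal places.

d-prime = 3.07

The hit rate is 160/160 = 1, so apply the 1/(2N) correction: H → 1 − 1/(2·160) = 0.99687.
z(H) = z(0.99687) = 2.734
z(FA) = z(0.36875) = -0.335
d' = 2.734 − (-0.335) = 3.069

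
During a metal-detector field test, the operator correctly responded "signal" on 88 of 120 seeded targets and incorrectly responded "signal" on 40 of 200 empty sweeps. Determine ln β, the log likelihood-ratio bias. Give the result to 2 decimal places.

ln β = 0.16

H = 88/120 = 0.7333
FA = 40/200 = 0.2000
Φ⁻¹(H) = 0.623
Φ⁻¹(FA) = -0.842
ln β = −½·[z(H)² − z(FA)²] = −0.5 × (0.388 − 0.709) = 0.1605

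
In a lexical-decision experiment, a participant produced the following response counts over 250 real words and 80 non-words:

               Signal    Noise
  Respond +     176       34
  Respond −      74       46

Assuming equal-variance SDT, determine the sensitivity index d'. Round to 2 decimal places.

H = 176/250 = 0.7040
FA = 34/80 = 0.4250
z(H) = 0.536
z(FA) = -0.189
d' = z(H) − z(FA) = 0.536 − (-0.189) = 0.725

d' = 0.73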